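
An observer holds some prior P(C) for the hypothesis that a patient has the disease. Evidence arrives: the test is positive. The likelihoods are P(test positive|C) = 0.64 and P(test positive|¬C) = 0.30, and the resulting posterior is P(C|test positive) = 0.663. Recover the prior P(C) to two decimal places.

P(C) = 0.48

In odds form, posterior odds = prior odds × likelihood ratio, so prior odds = posterior odds ÷ LR.
Posterior odds = 0.663/(1−0.663) = 1.9674. LR = 0.64/0.30 = 2.1333.
Prior odds = 1.9674/2.1333 = 0.9222, so P(C) = 0.9222/(1+0.9222) ≈ 0.48.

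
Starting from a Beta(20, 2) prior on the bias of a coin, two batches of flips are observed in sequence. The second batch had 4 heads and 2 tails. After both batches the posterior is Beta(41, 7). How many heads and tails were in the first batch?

Sequential conjugate updates are equivalent to a single update on the pooled data, so total successes = posterior α − prior α and total failures = posterior β − prior β.
Total across both batches: 41−20=21 heads, 7−2=5 tails.
Subtract the second batch: 21−4=17 heads and 5−2=3 tails.

17 heads and 3 tails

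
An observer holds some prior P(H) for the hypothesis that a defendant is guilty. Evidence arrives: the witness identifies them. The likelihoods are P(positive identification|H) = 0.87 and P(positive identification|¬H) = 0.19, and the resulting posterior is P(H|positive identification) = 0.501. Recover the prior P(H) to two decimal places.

P(H) = 0.18

In odds form, posterior odds = prior odds × likelihood ratio, so prior odds = posterior odds ÷ LR.
Posterior odds = 0.501/(1−0.501) = 1.0040. LR = 0.87/0.19 = 4.5789.
Prior odds = 1.0040/4.5789 = 0.2193, so P(H) = 0.2193/(1+0.2193) ≈ 0.18.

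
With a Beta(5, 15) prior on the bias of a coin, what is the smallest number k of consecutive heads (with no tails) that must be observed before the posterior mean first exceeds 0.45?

After k heads and 0 tails the posterior is Beta(5+k, 15), with mean (5+k)/(5+15+k).
Set (5+k)/(20+k) > 0.45 and solve: k > (0.45·20 − 5)/(1 − 0.45) = 7.273.
The smallest integer exceeding 7.273 is 8, and checking k=8: (13)/(28) = 0.4643 > 0.45.

k = 8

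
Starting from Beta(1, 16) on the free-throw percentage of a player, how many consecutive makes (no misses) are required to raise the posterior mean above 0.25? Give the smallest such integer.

After k makes and 0 misses the posterior is Beta(1+k, 16), with mean (1+k)/(1+16+k).
Set (1+k)/(17+k) > 0.25 and solve: k > (0.25·17 − 1)/(1 − 0.25) = 4.333.
The smallest integer exceeding 4.333 is 5.

k = 5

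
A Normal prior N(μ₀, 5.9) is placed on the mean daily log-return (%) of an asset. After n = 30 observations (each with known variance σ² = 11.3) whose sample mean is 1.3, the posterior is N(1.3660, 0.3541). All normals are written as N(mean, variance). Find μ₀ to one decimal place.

μ₀ = 2.4

With known observation variance, the Normal–Normal posterior has precision τ_n = τ₀ + n/σ² and mean μ_n = (τ₀μ₀ + (n/σ²)x̄)/τ_n.
Here τ₀ = 1/5.9 = 0.169492 and τ_data = 30/11.3 = 2.654867, so τ_n = 2.824359.
Rearranging for μ₀: μ₀ = (μ_n·τ_n − τ_data·x̄)/τ₀ = (1.3660·2.824359 − 2.654867·1.3) / 0.169492 = 0.406747/0.169492 ≈ 2.4.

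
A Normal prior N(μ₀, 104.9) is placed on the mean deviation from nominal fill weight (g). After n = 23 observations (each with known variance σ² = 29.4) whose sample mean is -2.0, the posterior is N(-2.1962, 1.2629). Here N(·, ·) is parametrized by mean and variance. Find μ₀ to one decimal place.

With known observation variance, the Normal–Normal posterior has precision τ_n = τ₀ + n/σ² and mean μ_n = (τ₀μ₀ + (n/σ²)x̄)/τ_n.
Here τ₀ = 1/104.9 = 0.009533 and τ_data = 23/29.4 = 0.782313, so τ_n = 0.791846.
Rearranging for μ₀: μ₀ = (μ_n·τ_n − τ_data·x̄)/τ₀ = (-2.1962·0.791846 − 0.782313·-2.0) / 0.009533 = -0.174426/0.009533 ≈ -18.3.

μ₀ = -18.3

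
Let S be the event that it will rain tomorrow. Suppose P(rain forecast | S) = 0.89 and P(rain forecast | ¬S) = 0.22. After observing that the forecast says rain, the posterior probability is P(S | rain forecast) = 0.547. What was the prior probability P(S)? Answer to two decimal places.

P(S) = 0.23

Bayes' rule in odds form gives O(S|E) = O(S)·[P(E|S)/P(E|¬S)], hence O(S) = O(S|E)/LR.
Posterior odds = 0.547/(1−0.547) = 1.2075. LR = 0.89/0.22 = 4.0455.
Prior odds = 1.2075/4.0455 = 0.2985, so P(S) = 0.2985/(1+0.2985) ≈ 0.23.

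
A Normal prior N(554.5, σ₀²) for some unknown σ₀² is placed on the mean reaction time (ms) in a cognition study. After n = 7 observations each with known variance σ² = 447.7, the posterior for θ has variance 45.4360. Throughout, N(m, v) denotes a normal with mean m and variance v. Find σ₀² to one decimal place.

For the Normal–Normal model with known σ², precisions add: τ_n = τ₀ + n/σ².
So 1/σ₀² = 1/45.4360 − 7/447.7 = 0.022009 − 0.015635 = 0.006374.
Hence σ₀² = 1/0.006374 ≈ 156.9.

σ₀² = 156.9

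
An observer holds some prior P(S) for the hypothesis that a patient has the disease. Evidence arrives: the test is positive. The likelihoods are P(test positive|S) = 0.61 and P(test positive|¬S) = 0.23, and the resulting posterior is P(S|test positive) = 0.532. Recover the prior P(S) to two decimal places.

In odds form, posterior odds = prior odds × likelihood ratio, so prior odds = posterior odds ÷ LR.
Posterior odds = 0.532/(1−0.532) = 1.1368. LR = 0.61/0.23 = 2.6522.
Prior odds = 1.1368/2.6522 = 0.4286, so P(S) = 0.4286/(1+0.4286) ≈ 0.30.

P(S) = 0.30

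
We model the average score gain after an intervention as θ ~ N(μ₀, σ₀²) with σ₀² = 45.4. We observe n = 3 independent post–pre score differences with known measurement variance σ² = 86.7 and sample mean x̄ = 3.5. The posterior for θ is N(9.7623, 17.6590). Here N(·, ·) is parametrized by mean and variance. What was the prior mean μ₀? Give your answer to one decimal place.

μ₀ = 19.6

With known observation variance, the Normal–Normal posterior has precision τ_n = τ₀ + n/σ² and mean μ_n = (τ₀μ₀ + (n/σ²)x̄)/τ_n.
Here τ₀ = 1/45.4 = 0.022026 and τ_data = 3/86.7 = 0.034602, so τ_n = 0.056628.
Rearranging for μ₀: μ₀ = (μ_n·τ_n − τ_data·x̄)/τ₀ = (9.7623·0.056628 − 0.034602·3.5) / 0.022026 = 0.431713/0.022026 ≈ 19.6.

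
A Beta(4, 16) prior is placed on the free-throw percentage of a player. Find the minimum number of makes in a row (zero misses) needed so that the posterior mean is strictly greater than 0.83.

After k makes and 0 misses the posterior is Beta(4+k, 16), with mean (4+k)/(4+16+k).
Set (4+k)/(20+k) > 0.83 and solve: k > (0.83·20 − 4)/(1 − 0.83) = 74.118.
The smallest integer exceeding 74.118 is 75.

k = 75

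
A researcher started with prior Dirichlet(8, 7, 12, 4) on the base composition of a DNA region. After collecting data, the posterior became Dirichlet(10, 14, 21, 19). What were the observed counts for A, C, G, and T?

For a Dirichlet(α) prior with multinomial counts c, the posterior is Dirichlet(α + c) componentwise.
Counts are posterior − prior componentwise: 10−8=2, 14−7=7, 21−12=9, 19−4=15.

counts (2, 7, 9, 15)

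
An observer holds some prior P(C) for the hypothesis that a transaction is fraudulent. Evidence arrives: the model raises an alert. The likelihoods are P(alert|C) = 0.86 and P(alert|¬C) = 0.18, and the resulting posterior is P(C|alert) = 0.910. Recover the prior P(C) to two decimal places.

In odds form, posterior odds = prior odds × likelihood ratio, so prior odds = posterior odds ÷ LR.
Posterior odds = 0.910/(1−0.910) = 10.1111. LR = 0.86/0.18 = 4.7778.
Prior odds = 10.1111/4.7778 = 2.1163, so P(C) = 2.1163/(1+2.1163) ≈ 0.68.

P(C) = 0.68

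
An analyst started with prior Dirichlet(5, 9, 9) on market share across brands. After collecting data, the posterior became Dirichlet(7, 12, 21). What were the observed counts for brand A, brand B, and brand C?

counts (2, 3, 12)

For a Dirichlet(α) prior with multinomial counts c, the posterior is Dirichlet(α + c) componentwise.
Counts are posterior − prior componentwise: 7−5=2, 12−9=3, 21−9=12.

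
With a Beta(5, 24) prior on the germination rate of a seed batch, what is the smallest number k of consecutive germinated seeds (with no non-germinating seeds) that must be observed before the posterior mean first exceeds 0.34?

k = 8

After k germinated seeds and 0 non-germinating seeds the posterior is Beta(5+k, 24), with mean (5+k)/(5+24+k).
Set (5+k)/(29+k) > 0.34 and solve: k > (0.34·29 − 5)/(1 − 0.34) = 7.364.
The smallest integer exceeding 7.364 is 8, and checking k=8: (13)/(37) = 0.3514 > 0.34.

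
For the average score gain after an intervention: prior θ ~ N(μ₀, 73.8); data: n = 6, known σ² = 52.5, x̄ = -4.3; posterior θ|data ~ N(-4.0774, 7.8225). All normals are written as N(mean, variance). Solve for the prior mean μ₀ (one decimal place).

μ₀ = -2.2

With known observation variance, the Normal–Normal posterior has precision τ_n = τ₀ + n/σ² and mean μ_n = (τ₀μ₀ + (n/σ²)x̄)/τ_n.
Here τ₀ = 1/73.8 = 0.013550 and τ_data = 6/52.5 = 0.114286, so τ_n = 0.127836.
Rearranging for μ₀: μ₀ = (μ_n·τ_n − τ_data·x̄)/τ₀ = (-4.0774·0.127836 − 0.114286·-4.3) / 0.013550 = -0.029809/0.013550 ≈ -2.2.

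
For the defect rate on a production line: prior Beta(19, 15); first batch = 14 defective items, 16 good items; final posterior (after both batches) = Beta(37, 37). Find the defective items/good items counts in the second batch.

4 defective items and 6 good items

Because Beta–binomial updating is additive in the counts, the combined data contributed (α_post−α_prior, β_post−β_prior) successes and failures.
Total across both batches: 37−19=18 defective items, 37−15=22 good items.
Subtract the first batch: 18−14=4 defective items and 22−16=6 good items.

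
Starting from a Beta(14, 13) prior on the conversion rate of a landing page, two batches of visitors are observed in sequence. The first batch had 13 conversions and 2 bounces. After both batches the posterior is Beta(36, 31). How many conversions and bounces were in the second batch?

9 conversions and 16 bounces

Because Beta–binomial updating is additive in the counts, the combined data contributed (α_post−α_prior, β_post−β_prior) successes and failures.
Total across both batches: 36−14=22 conversions, 31−13=18 bounces.
Subtract the first batch: 22−13=9 conversions and 18−2=16 bounces.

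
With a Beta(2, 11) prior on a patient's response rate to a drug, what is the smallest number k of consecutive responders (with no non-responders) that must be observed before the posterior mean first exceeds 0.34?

k = 4

After k responders and 0 non-responders the posterior is Beta(2+k, 11), with mean (2+k)/(2+11+k).
Set (2+k)/(13+k) > 0.34 and solve: k > (0.34·13 − 2)/(1 − 0.34) = 3.667.
The smallest integer exceeding 3.667 is 4, and checking k=4: (6)/(17) = 0.3529 > 0.34.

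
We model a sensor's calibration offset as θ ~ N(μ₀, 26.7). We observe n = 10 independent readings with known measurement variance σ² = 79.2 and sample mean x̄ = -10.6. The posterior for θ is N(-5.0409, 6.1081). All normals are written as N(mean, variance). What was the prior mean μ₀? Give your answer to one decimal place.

μ₀ = 13.7

With known observation variance, the Normal–Normal posterior has precision τ_n = τ₀ + n/σ² and mean μ_n = (τ₀μ₀ + (n/σ²)x̄)/τ_n.
Here τ₀ = 1/26.7 = 0.037453 and τ_data = 10/79.2 = 0.126263, so τ_n = 0.163716.
Rearranging for μ₀: μ₀ = (μ_n·τ_n − τ_data·x̄)/τ₀ = (-5.0409·0.163716 − 0.126263·-10.6) / 0.037453 = 0.513112/0.037453 ≈ 13.7.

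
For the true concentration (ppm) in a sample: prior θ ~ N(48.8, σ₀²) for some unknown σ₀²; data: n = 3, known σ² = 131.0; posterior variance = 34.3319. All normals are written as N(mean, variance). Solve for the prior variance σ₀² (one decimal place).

For the Normal–Normal model with known σ², precisions add: τ_n = τ₀ + n/σ².
So 1/σ₀² = 1/34.3319 − 3/131.0 = 0.029127 − 0.022901 = 0.006226.
Hence σ₀² = 1/0.006226 ≈ 160.6.

σ₀² = 160.6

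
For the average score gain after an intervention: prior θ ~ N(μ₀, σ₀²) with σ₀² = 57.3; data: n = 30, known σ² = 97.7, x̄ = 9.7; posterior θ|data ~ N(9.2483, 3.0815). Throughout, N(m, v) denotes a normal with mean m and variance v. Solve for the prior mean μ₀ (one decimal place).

The posterior mean is a precision-weighted average: μ_n = (τ₀μ₀ + τ_data·x̄)/(τ₀+τ_data), with τ₀=1/σ₀² and τ_data=n/σ².
Here τ₀ = 1/57.3 = 0.017452 and τ_data = 30/97.7 = 0.307062, so τ_n = 0.324514.
Rearranging for μ₀: μ₀ = (μ_n·τ_n − τ_data·x̄)/τ₀ = (9.2483·0.324514 − 0.307062·9.7) / 0.017452 = 0.022701/0.017452 ≈ 1.3.

μ₀ = 1.3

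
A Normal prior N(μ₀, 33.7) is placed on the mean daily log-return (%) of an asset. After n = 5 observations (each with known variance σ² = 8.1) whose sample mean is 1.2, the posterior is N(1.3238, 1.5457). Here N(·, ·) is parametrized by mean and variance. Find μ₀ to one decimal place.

μ₀ = 3.9

The posterior mean is a precision-weighted average: μ_n = (τ₀μ₀ + τ_data·x̄)/(τ₀+τ_data), with τ₀=1/σ₀² and τ_data=n/σ².
Here τ₀ = 1/33.7 = 0.029674 and τ_data = 5/8.1 = 0.617284, so τ_n = 0.646958.
Rearranging for μ₀: μ₀ = (μ_n·τ_n − τ_data·x̄)/τ₀ = (1.3238·0.646958 − 0.617284·1.2) / 0.029674 = 0.115702/0.029674 ≈ 3.9.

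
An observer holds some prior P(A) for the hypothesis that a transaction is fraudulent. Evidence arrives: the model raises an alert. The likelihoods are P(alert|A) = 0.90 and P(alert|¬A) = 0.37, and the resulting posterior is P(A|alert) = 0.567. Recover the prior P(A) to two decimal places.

In odds form, posterior odds = prior odds × likelihood ratio, so prior odds = posterior odds ÷ LR.
Posterior odds = 0.567/(1−0.567) = 1.3095. LR = 0.90/0.37 = 2.4324.
Prior odds = 1.3095/2.4324 = 0.5384, so P(A) = 0.5384/(1+0.5384) ≈ 0.35.

P(A) = 0.35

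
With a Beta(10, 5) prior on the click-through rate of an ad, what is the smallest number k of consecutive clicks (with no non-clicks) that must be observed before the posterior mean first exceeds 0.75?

After k clicks and 0 non-clicks the posterior is Beta(10+k, 5), with mean (10+k)/(10+5+k).
Set (10+k)/(15+k) > 0.75 and solve: k > (0.75·15 − 10)/(1 − 0.75) = 5.000.
The smallest integer exceeding 5.000 is 6, and checking k=6: (16)/(21) = 0.7619 > 0.75.

k = 6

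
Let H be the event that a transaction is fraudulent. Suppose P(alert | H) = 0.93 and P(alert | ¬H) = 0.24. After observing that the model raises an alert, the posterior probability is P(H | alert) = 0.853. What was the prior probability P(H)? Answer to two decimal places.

Bayes' rule in odds form gives O(H|E) = O(H)·[P(E|H)/P(E|¬H)], hence O(H) = O(H|E)/LR.
Posterior odds = 0.853/(1−0.853) = 5.8027. LR = 0.93/0.24 = 3.8750.
Prior odds = 5.8027/3.8750 = 1.4975, so P(H) = 1.4975/(1+1.4975) ≈ 0.60.

P(H) = 0.60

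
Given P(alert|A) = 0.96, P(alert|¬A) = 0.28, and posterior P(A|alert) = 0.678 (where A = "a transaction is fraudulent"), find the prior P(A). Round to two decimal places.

Bayes' rule in odds form gives O(A|E) = O(A)·[P(E|A)/P(E|¬A)], hence O(A) = O(A|E)/LR.
Posterior odds = 0.678/(1−0.678) = 2.1056. LR = 0.96/0.28 = 3.4286.
Prior odds = 2.1056/3.4286 = 0.6141, so P(A) = 0.6141/(1+0.6141) ≈ 0.38.

P(A) = 0.38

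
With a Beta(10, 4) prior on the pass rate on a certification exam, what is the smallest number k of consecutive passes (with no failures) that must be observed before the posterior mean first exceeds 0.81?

k = 8

After k passes and 0 failures the posterior is Beta(10+k, 4), with mean (10+k)/(10+4+k).
Set (10+k)/(14+k) > 0.81 and solve: k > (0.81·14 − 10)/(1 − 0.81) = 7.053.
The smallest integer exceeding 7.053 is 8, and checking k=8: (18)/(22) = 0.8182 > 0.81.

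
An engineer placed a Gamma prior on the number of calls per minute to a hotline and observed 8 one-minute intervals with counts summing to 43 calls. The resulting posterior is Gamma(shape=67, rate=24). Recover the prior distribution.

Gamma(shape=24, rate=16)

A Gamma(α, β) prior (rate parametrization) on a Poisson rate with n observations summing to S gives posterior Gamma(α+S, β+n).
So α = 67 − 43 = 24 and β = 24 − 8 = 16.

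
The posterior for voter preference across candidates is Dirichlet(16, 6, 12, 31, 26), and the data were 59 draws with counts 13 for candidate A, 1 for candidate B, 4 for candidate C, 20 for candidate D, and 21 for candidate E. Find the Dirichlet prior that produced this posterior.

For a Dirichlet(α) prior with multinomial counts c, the posterior is Dirichlet(α + c) componentwise.
Subtract each count from the matching posterior parameter: 16−13=3, 6−1=5, 12−4=8, 31−20=11, 26−21=5.

Dirichlet(3, 5, 8, 11, 5)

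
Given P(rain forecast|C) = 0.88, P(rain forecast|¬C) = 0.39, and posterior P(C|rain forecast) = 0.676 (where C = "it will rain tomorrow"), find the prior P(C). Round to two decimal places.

P(C) = 0.48

Bayes' rule in odds form gives O(C|E) = O(C)·[P(E|C)/P(E|¬C)], hence O(C) = O(C|E)/LR.
Posterior odds = 0.676/(1−0.676) = 2.0864. LR = 0.88/0.39 = 2.2564.
Prior odds = 2.0864/2.2564 = 0.9247, so P(C) = 0.9247/(1+0.9247) ≈ 0.48.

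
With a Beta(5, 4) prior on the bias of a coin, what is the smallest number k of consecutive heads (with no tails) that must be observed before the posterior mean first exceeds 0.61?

k = 2

After k heads and 0 tails the posterior is Beta(5+k, 4), with mean (5+k)/(5+4+k).
Set (5+k)/(9+k) > 0.61 and solve: k > (0.61·9 − 5)/(1 − 0.61) = 1.256.
The smallest integer exceeding 1.256 is 2, and checking k=2: (7)/(11) = 0.6364 > 0.61.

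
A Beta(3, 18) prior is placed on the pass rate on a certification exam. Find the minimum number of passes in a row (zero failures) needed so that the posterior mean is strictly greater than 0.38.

After k passes and 0 failures the posterior is Beta(3+k, 18), with mean (3+k)/(3+18+k).
Set (3+k)/(21+k) > 0.38 and solve: k > (0.38·21 − 3)/(1 − 0.38) = 8.032.
The smallest integer exceeding 8.032 is 9.

k = 9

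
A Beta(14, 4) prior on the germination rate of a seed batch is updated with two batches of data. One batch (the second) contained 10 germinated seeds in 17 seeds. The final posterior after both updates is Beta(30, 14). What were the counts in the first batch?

Because Beta–binomial updating is additive in the counts, the combined data contributed (α_post−α_prior, β_post−β_prior) successes and failures.
Total across both batches: 30−14=16 germinated seeds, 14−4=10 non-germinating seeds.
Subtract the second batch: 16−10=6 germinated seeds and 10−7=3 non-germinating seeds.

6 germinated seeds and 3 non-germinating seeds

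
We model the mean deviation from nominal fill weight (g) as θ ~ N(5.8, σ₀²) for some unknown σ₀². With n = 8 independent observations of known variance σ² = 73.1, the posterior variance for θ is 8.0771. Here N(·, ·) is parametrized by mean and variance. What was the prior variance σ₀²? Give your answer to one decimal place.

σ₀² = 69.6

For the Normal–Normal model with known σ², precisions add: τ_n = τ₀ + n/σ².
So 1/σ₀² = 1/8.0771 − 8/73.1 = 0.123807 − 0.109439 = 0.014368.
Hence σ₀² = 1/0.014368 ≈ 69.6.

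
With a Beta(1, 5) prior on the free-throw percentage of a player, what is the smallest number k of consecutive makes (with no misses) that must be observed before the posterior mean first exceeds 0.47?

After k makes and 0 misses the posterior is Beta(1+k, 5), with mean (1+k)/(1+5+k).
Set (1+k)/(6+k) > 0.47 and solve: k > (0.47·6 − 1)/(1 − 0.47) = 3.434.
The smallest integer exceeding 3.434 is 4.

k = 4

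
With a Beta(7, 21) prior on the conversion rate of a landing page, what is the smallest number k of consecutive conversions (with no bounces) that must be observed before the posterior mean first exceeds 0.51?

After k conversions and 0 bounces the posterior is Beta(7+k, 21), with mean (7+k)/(7+21+k).
Set (7+k)/(28+k) > 0.51 and solve: k > (0.51·28 − 7)/(1 − 0.51) = 14.857.
The smallest integer exceeding 14.857 is 15.

k = 15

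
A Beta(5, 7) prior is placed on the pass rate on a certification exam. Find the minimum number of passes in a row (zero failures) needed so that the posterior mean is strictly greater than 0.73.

After k passes and 0 failures the posterior is Beta(5+k, 7), with mean (5+k)/(5+7+k).
Set (5+k)/(12+k) > 0.73 and solve: k > (0.73·12 − 5)/(1 − 0.73) = 13.926.
The smallest integer exceeding 13.926 is 14.

k = 14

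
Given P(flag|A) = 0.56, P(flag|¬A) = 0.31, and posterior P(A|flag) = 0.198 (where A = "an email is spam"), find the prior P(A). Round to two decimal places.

P(A) = 0.12

In odds form, posterior odds = prior odds × likelihood ratio, so prior odds = posterior odds ÷ LR.
Posterior odds = 0.198/(1−0.198) = 0.2469. LR = 0.56/0.31 = 1.8065.
Prior odds = 0.2469/1.8065 = 0.1367, so P(A) = 0.1367/(1+0.1367) ≈ 0.12.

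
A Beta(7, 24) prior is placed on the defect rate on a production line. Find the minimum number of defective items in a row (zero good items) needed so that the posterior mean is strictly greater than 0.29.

After k defective items and 0 good items the posterior is Beta(7+k, 24), with mean (7+k)/(7+24+k).
Set (7+k)/(31+k) > 0.29 and solve: k > (0.29·31 − 7)/(1 − 0.29) = 2.803.
The smallest integer exceeding 2.803 is 3.

k = 3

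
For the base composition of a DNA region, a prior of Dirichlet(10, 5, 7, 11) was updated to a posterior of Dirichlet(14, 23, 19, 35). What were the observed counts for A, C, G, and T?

counts (4, 18, 12, 24)

For a Dirichlet(α) prior with multinomial counts c, the posterior is Dirichlet(α + c) componentwise.
Counts are posterior − prior componentwise: 14−10=4, 23−5=18, 19−7=12, 35−11=24.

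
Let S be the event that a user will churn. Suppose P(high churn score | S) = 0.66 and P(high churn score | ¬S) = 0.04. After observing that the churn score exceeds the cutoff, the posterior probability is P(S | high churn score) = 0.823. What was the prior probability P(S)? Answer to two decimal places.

P(S) = 0.22

In odds form, posterior odds = prior odds × likelihood ratio, so prior odds = posterior odds ÷ LR.
Posterior odds = 0.823/(1−0.823) = 4.6497. LR = 0.66/0.04 = 16.5000.
Prior odds = 4.6497/16.5000 = 0.2818, so P(S) = 0.2818/(1+0.2818) ≈ 0.22.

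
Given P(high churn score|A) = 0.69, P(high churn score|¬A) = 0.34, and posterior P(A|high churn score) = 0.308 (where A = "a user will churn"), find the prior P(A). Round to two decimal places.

Bayes' rule in odds form gives O(A|E) = O(A)·[P(E|A)/P(E|¬A)], hence O(A) = O(A|E)/LR.
Posterior odds = 0.308/(1−0.308) = 0.4451. LR = 0.69/0.34 = 2.0294.
Prior odds = 0.4451/2.0294 = 0.2193, so P(A) = 0.2193/(1+0.2193) ≈ 0.18.

P(A) = 0.18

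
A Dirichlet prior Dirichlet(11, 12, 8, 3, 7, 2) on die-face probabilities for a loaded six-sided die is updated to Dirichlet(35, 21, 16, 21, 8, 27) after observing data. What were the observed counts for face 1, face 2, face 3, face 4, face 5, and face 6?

counts (24, 9, 8, 18, 1, 25)

For a Dirichlet(α) prior with multinomial counts c, the posterior is Dirichlet(α + c) componentwise.
Counts are posterior − prior componentwise: 35−11=24, 21−12=9, 16−8=8, 21−3=18, 8−7=1, 27−2=25.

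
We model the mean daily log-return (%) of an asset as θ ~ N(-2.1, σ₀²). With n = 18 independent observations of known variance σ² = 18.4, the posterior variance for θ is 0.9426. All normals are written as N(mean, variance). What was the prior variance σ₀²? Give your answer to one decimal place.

For the Normal–Normal model with known σ², precisions add: τ_n = τ₀ + n/σ².
So 1/σ₀² = 1/0.9426 − 18/18.4 = 1.060895 − 0.978261 = 0.082634.
Hence σ₀² = 1/0.082634 ≈ 12.1.

σ₀² = 12.1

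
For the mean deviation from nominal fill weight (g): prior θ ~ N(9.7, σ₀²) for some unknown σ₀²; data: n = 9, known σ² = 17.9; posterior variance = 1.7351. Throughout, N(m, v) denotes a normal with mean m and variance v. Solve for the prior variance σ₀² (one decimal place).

For the Normal–Normal model with known σ², precisions add: τ_n = τ₀ + n/σ².
So 1/σ₀² = 1/1.7351 − 9/17.9 = 0.576336 − 0.502793 = 0.073543.
Hence σ₀² = 1/0.073543 ≈ 13.6.

σ₀² = 13.6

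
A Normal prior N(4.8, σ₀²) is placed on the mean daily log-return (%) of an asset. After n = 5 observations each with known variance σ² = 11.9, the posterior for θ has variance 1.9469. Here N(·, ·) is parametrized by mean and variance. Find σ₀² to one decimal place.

σ₀² = 10.7

For the Normal–Normal model with known σ², precisions add: τ_n = τ₀ + n/σ².
So 1/σ₀² = 1/1.9469 − 5/11.9 = 0.513637 − 0.420168 = 0.093469.
Hence σ₀² = 1/0.093469 ≈ 10.7.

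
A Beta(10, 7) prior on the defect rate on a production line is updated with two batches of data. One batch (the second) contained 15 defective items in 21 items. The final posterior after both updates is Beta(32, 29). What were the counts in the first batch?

7 defective items and 16 good items

Because Beta–binomial updating is additive in the counts, the combined data contributed (α_post−α_prior, β_post−β_prior) successes and failures.
Total across both batches: 32−10=22 defective items, 29−7=22 good items.
Subtract the second batch: 22−15=7 defective items and 22−6=16 good items.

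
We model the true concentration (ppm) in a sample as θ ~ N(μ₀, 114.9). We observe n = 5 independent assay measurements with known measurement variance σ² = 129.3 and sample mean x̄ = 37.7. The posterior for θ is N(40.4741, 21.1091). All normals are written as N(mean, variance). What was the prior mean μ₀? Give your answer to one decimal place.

With known observation variance, the Normal–Normal posterior has precision τ_n = τ₀ + n/σ² and mean μ_n = (τ₀μ₀ + (n/σ²)x̄)/τ_n.
Here τ₀ = 1/114.9 = 0.008703 and τ_data = 5/129.3 = 0.038670, so τ_n = 0.047373.
Rearranging for μ₀: μ₀ = (μ_n·τ_n − τ_data·x̄)/τ₀ = (40.4741·0.047373 − 0.038670·37.7) / 0.008703 = 0.459521/0.008703 ≈ 52.8.

μ₀ = 52.8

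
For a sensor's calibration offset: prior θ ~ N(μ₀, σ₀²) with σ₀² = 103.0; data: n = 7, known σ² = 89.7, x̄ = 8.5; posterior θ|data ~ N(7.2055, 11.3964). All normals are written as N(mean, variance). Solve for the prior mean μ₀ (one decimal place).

μ₀ = -3.2

The posterior mean is a precision-weighted average: μ_n = (τ₀μ₀ + τ_data·x̄)/(τ₀+τ_data), with τ₀=1/σ₀² and τ_data=n/σ².
Here τ₀ = 1/103.0 = 0.009709 and τ_data = 7/89.7 = 0.078038, so τ_n = 0.087747.
Rearranging for μ₀: μ₀ = (μ_n·τ_n − τ_data·x̄)/τ₀ = (7.2055·0.087747 − 0.078038·8.5) / 0.009709 = -0.031062/0.009709 ≈ -3.2.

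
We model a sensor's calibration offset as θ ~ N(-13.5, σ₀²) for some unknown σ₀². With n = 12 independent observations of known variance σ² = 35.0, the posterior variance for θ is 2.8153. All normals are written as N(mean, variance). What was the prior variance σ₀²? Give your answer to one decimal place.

For the Normal–Normal model with known σ², precisions add: τ_n = τ₀ + n/σ².
So 1/σ₀² = 1/2.8153 − 12/35.0 = 0.355202 − 0.342857 = 0.012345.
Hence σ₀² = 1/0.012345 ≈ 81.0.

σ₀² = 81.0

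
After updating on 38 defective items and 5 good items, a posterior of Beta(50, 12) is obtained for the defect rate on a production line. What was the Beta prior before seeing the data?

Beta(12, 7)

Beta is conjugate to the binomial likelihood: posterior = Beta(α+s, β+f).
So α = 50 − 38 = 12 and β = 12 − 5 = 7.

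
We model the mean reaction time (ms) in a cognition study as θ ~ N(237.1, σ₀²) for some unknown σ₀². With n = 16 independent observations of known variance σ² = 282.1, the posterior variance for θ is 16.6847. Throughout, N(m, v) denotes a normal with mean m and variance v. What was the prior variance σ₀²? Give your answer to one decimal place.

σ₀² = 310.8

For the Normal–Normal model with known σ², precisions add: τ_n = τ₀ + n/σ².
So 1/σ₀² = 1/16.6847 − 16/282.1 = 0.059935 − 0.056717 = 0.003218.
Hence σ₀² = 1/0.003218 ≈ 310.8.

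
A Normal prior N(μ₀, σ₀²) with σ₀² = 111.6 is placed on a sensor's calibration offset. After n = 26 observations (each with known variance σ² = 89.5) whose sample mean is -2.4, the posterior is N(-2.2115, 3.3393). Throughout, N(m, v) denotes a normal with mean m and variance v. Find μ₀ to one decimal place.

The posterior mean is a precision-weighted average: μ_n = (τ₀μ₀ + τ_data·x̄)/(τ₀+τ_data), with τ₀=1/σ₀² and τ_data=n/σ².
Here τ₀ = 1/111.6 = 0.008961 and τ_data = 26/89.5 = 0.290503, so τ_n = 0.299464.
Rearranging for μ₀: μ₀ = (μ_n·τ_n − τ_data·x̄)/τ₀ = (-2.2115·0.299464 − 0.290503·-2.4) / 0.008961 = 0.034943/0.008961 ≈ 3.9.

μ₀ = 3.9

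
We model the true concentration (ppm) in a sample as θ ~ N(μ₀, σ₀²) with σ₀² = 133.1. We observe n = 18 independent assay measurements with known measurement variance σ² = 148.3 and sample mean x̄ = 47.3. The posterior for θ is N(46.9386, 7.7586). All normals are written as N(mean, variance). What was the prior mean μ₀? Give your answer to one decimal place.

With known observation variance, the Normal–Normal posterior has precision τ_n = τ₀ + n/σ² and mean μ_n = (τ₀μ₀ + (n/σ²)x̄)/τ_n.
Here τ₀ = 1/133.1 = 0.007513 and τ_data = 18/148.3 = 0.121376, so τ_n = 0.128889.
Rearranging for μ₀: μ₀ = (μ_n·τ_n − τ_data·x̄)/τ₀ = (46.9386·0.128889 − 0.121376·47.3) / 0.007513 = 0.308784/0.007513 ≈ 41.1.

μ₀ = 41.1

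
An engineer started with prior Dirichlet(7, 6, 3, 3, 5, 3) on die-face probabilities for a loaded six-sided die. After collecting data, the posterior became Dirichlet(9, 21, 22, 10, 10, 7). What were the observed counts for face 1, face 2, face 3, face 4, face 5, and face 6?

For a Dirichlet(α) prior with multinomial counts c, the posterior is Dirichlet(α + c) componentwise.
Counts are posterior − prior componentwise: 9−7=2, 21−6=15, 22−3=19, 10−3=7, 10−5=5, 7−3=4.

counts (2, 15, 19, 7, 5, 4)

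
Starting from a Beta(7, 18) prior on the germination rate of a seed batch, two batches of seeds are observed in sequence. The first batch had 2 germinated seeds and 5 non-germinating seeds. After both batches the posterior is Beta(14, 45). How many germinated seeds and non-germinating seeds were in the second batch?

5 germinated seeds and 22 non-germinating seeds

Because Beta–binomial updating is additive in the counts, the combined data contributed (α_post−α_prior, β_post−β_prior) successes and failures.
Total across both batches: 14−7=7 germinated seeds, 45−18=27 non-germinating seeds.
Subtract the first batch: 7−2=5 germinated seeds and 27−5=22 non-germinating seeds.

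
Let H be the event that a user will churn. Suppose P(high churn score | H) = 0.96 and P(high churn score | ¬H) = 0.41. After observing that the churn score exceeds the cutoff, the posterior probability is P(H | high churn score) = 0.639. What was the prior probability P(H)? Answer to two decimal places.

In odds form, posterior odds = prior odds × likelihood ratio, so prior odds = posterior odds ÷ LR.
Posterior odds = 0.639/(1−0.639) = 1.7701. LR = 0.96/0.41 = 2.3415.
Prior odds = 1.7701/2.3415 = 0.7560, so P(H) = 0.7560/(1+0.7560) ≈ 0.43.

P(H) = 0.43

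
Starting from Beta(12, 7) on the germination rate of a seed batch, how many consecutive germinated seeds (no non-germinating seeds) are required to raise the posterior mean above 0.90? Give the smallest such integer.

k = 52

After k germinated seeds and 0 non-germinating seeds the posterior is Beta(12+k, 7), with mean (12+k)/(12+7+k).
Set (12+k)/(19+k) > 0.90 and solve: k > (0.90·19 − 12)/(1 − 0.90) = 51.000.
The smallest integer exceeding 51.000 is 52, and checking k=52: (64)/(71) = 0.9014 > 0.90.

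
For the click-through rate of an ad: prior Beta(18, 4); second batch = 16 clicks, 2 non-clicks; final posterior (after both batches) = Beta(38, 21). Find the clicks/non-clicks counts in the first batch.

Because Beta–binomial updating is additive in the counts, the combined data contributed (α_post−α_prior, β_post−β_prior) successes and failures.
Total across both batches: 38−18=20 clicks, 21−4=17 non-clicks.
Subtract the second batch: 20−16=4 clicks and 17−2=15 non-clicks.

4 clicks and 15 non-clicks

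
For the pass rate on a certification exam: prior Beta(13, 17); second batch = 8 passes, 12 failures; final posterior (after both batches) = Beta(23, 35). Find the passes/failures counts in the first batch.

2 passes and 6 failures

Because Beta–binomial updating is additive in the counts, the combined data contributed (α_post−α_prior, β_post−β_prior) successes and failures.
Total across both batches: 23−13=10 passes, 35−17=18 failures.
Subtract the second batch: 10−8=2 passes and 18−12=6 failures.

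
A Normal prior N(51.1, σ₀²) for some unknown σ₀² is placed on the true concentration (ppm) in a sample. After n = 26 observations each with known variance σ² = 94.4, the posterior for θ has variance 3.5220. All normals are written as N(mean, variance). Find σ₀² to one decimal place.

Posterior precision equals prior precision plus data precision: 1/σ_n² = 1/σ₀² + n/σ².
So 1/σ₀² = 1/3.5220 − 26/94.4 = 0.283930 − 0.275424 = 0.008506.
Hence σ₀² = 1/0.008506 ≈ 117.6.

σ₀² = 117.6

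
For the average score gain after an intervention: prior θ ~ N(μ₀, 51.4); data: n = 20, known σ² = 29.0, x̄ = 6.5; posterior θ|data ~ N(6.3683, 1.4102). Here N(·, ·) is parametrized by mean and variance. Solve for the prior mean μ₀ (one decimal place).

The posterior mean is a precision-weighted average: μ_n = (τ₀μ₀ + τ_data·x̄)/(τ₀+τ_data), with τ₀=1/σ₀² and τ_data=n/σ².
Here τ₀ = 1/51.4 = 0.019455 and τ_data = 20/29.0 = 0.689655, so τ_n = 0.709110.
Rearranging for μ₀: μ₀ = (μ_n·τ_n − τ_data·x̄)/τ₀ = (6.3683·0.709110 − 0.689655·6.5) / 0.019455 = 0.033068/0.019455 ≈ 1.7.

μ₀ = 1.7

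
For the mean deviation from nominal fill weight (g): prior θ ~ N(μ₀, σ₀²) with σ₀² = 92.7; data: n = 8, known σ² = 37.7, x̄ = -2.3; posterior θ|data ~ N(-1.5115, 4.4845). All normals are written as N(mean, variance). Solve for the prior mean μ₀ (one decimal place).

The posterior mean is a precision-weighted average: μ_n = (τ₀μ₀ + τ_data·x̄)/(τ₀+τ_data), with τ₀=1/σ₀² and τ_data=n/σ².
Here τ₀ = 1/92.7 = 0.010787 and τ_data = 8/37.7 = 0.212202, so τ_n = 0.222989.
Rearranging for μ₀: μ₀ = (μ_n·τ_n − τ_data·x̄)/τ₀ = (-1.5115·0.222989 − 0.212202·-2.3) / 0.010787 = 0.151017/0.010787 ≈ 14.0.

μ₀ = 14.0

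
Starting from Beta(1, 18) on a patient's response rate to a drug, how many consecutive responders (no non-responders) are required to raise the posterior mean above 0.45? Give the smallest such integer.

After k responders and 0 non-responders the posterior is Beta(1+k, 18), with mean (1+k)/(1+18+k).
Set (1+k)/(19+k) > 0.45 and solve: k > (0.45·19 − 1)/(1 − 0.45) = 13.727.
The smallest integer exceeding 13.727 is 14, and checking k=14: (15)/(33) = 0.4545 > 0.45.

k = 14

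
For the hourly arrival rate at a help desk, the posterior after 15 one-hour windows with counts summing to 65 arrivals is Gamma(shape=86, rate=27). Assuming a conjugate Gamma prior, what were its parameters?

A Gamma(α, β) prior (rate parametrization) on a Poisson rate with n observations summing to S gives posterior Gamma(α+S, β+n).
So α = 86 − 65 = 21 and β = 27 − 15 = 12.

Gamma(shape=21, rate=12)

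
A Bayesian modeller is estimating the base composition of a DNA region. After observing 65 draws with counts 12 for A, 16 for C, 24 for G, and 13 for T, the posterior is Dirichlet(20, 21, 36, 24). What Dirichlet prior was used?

Dirichlet(8, 5, 12, 11)

For a Dirichlet(α) prior with multinomial counts c, the posterior is Dirichlet(α + c) componentwise.
Subtract each count from the matching posterior parameter: 20−12=8, 21−16=5, 36−24=12, 24−13=11.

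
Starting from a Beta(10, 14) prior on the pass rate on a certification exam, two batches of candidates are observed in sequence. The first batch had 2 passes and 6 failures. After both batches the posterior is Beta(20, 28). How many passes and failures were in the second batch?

Because Beta–binomial updating is additive in the counts, the combined data contributed (α_post−α_prior, β_post−β_prior) successes and failures.
Total across both batches: 20−10=10 passes, 28−14=14 failures.
Subtract the first batch: 10−2=8 passes and 14−6=8 failures.

8 passes and 8 failures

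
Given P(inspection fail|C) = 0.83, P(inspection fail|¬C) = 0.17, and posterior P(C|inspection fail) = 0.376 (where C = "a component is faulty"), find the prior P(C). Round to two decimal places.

In odds form, posterior odds = prior odds × likelihood ratio, so prior odds = posterior odds ÷ LR.
Posterior odds = 0.376/(1−0.376) = 0.6026. LR = 0.83/0.17 = 4.8824.
Prior odds = 0.6026/4.8824 = 0.1234, so P(C) = 0.1234/(1+0.1234) ≈ 0.11.

P(C) = 0.11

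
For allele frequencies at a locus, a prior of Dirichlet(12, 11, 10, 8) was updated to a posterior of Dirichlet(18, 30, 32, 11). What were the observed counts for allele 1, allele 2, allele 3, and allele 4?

For a Dirichlet(α) prior with multinomial counts c, the posterior is Dirichlet(α + c) componentwise.
Counts are posterior − prior componentwise: 18−12=6, 30−11=19, 32−10=22, 11−8=3.

counts (6, 19, 22, 3)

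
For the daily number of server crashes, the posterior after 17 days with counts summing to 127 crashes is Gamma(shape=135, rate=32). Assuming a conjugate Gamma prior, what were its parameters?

A Gamma(α, β) prior (rate parametrization) on a Poisson rate with n observations summing to S gives posterior Gamma(α+S, β+n).
So α = 135 − 127 = 8 and β = 32 − 17 = 15.

Gamma(shape=8, rate=15)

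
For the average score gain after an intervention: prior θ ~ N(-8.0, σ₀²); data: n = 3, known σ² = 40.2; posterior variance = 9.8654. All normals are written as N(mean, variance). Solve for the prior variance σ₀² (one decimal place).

Posterior precision equals prior precision plus data precision: 1/σ_n² = 1/σ₀² + n/σ².
So 1/σ₀² = 1/9.8654 − 3/40.2 = 0.101364 − 0.074627 = 0.026737.
Hence σ₀² = 1/0.026737 ≈ 37.4.

σ₀² = 37.4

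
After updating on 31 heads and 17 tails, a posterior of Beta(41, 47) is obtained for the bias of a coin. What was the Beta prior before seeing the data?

Beta is conjugate to the binomial likelihood: posterior = Beta(a+s, b+f).
Subtract the data counts: 41−31=10, 47−17=30.

Beta(10, 30)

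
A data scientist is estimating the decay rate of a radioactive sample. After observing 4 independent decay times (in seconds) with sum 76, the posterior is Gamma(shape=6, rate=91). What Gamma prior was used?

Gamma(shape=2, rate=15)

For an exponential likelihood with a Gamma(α, β) prior on the rate, n observations with total T give posterior Gamma(α+n, β+T).
So α = 6 − 4 = 2 and β = 91 − 76 = 15.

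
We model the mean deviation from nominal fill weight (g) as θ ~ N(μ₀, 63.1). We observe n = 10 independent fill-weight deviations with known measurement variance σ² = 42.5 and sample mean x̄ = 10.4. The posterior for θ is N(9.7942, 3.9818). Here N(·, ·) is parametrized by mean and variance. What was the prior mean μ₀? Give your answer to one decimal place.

μ₀ = 0.8

With known observation variance, the Normal–Normal posterior has precision τ_n = τ₀ + n/σ² and mean μ_n = (τ₀μ₀ + (n/σ²)x̄)/τ_n.
Here τ₀ = 1/63.1 = 0.015848 and τ_data = 10/42.5 = 0.235294, so τ_n = 0.251142.
Rearranging for μ₀: μ₀ = (μ_n·τ_n − τ_data·x̄)/τ₀ = (9.7942·0.251142 − 0.235294·10.4) / 0.015848 = 0.012677/0.015848 ≈ 0.8.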